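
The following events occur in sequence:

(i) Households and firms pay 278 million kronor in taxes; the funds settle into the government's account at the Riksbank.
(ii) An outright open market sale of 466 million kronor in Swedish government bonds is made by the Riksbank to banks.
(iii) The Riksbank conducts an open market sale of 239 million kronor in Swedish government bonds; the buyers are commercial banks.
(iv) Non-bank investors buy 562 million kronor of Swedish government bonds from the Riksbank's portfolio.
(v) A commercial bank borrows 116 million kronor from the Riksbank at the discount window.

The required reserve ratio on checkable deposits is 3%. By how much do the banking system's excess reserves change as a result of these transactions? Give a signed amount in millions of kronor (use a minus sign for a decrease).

-1403.8 million

Government account inflow 278 million kronor: reserves −278M, deposits −278M.
OMO sale (to banks) 466 million kronor: reserves −466M, deposits 0.
OMO sale (to banks) 239 million kronor: reserves −239M, deposits 0.
Asset sale (to non-banks) 562 million kronor: reserves −562M, deposits −562M.
Discount-window loan 116 million kronor: reserves +116M, deposits 0.
Totals: Δreserves = −1429M, Δdeposits = −840M.
Δrequired reserves = 3% × −840M = −25.2M.
Δexcess reserves = Δreserves − Δrequired = −1429M − (−25.2M) = -1403.8 million.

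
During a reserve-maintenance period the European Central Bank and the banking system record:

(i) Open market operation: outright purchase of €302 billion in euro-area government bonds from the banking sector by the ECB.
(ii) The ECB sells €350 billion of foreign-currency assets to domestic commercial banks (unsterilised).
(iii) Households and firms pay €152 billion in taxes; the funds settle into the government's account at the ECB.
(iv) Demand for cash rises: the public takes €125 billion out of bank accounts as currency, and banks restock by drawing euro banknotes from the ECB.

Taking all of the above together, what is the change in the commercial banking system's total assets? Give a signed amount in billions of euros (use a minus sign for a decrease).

-€277 billion

OMO purchase (from banks) €302 billion: just an asset swap on bank balance sheets → 0.
FX sale €350 billion: just an asset swap on bank balance sheets → 0.
Government account inflow €152 billion: bank balance sheets shrink → −€152B.
Currency withdrawal €125 billion: bank balance sheets shrink → −€125B.
Net: 0 + 0 − 152 − 125 = -€277 billion.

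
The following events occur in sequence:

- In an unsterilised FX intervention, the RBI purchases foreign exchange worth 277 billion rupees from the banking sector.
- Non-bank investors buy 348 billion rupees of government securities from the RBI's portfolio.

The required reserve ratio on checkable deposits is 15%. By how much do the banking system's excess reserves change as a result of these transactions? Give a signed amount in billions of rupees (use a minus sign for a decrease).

-18.8 billion

FX purchase 277 billion rupees: reserves +277B, deposits 0.
Asset sale (to non-banks) 348 billion rupees: reserves −348B, deposits −348B.
Totals: Δreserves = −71B, Δdeposits = −348B.
Δrequired reserves = 15% × −348B = −52.2B.
Δexcess reserves = Δreserves − Δrequired = −71B − (−52.2B) = -18.8 billion.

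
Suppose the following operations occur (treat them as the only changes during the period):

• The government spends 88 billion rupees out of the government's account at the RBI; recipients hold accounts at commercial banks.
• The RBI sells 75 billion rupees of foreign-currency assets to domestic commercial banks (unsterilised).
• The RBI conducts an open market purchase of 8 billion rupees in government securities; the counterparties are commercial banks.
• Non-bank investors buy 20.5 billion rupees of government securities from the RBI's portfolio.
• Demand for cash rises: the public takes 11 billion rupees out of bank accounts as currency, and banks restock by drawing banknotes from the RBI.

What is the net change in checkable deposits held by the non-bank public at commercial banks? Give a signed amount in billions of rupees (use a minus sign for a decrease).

+56.5 billion

RBI balance sheet:
  Assets:      Securities −12.5B, Foreign assets −75B
  Liabilities: Bank reserves −10.5B, Currency in circulation +11B, Government deposits −88B
Commercial banking system:
  Assets:      Reserves at CB −10.5B, Securities −8B, Foreign assets +75B
  Liabilities: Checkable deposits +56.5B
So the change in checkable deposits held by the non-bank public at commercial banks is +56.5 billion.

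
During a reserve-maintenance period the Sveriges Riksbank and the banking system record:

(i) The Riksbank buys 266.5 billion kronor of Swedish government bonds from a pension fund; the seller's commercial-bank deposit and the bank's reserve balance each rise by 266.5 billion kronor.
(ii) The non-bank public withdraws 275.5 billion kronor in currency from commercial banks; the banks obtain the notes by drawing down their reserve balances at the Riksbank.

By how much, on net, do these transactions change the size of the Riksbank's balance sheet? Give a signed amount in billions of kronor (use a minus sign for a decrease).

+266.5 billion

Asset purchase (from non-banks) 266.5 billion kronor: a Riksbank asset is acquired → +266.5B.
Currency withdrawal 275.5 billion kronor: only the composition of liabilities changes → 0.
Net: 266.5 + 0 = +266.5 billion.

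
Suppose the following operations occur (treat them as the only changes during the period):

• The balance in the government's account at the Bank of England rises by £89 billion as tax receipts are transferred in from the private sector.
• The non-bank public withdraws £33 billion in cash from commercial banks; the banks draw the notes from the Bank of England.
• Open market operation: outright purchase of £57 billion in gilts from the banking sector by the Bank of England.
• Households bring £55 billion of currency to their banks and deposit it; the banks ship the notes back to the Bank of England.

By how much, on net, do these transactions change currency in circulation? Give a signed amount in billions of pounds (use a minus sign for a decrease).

-£22 billion

Government account inflow £89 billion: no currency enters or leaves circulation → 0.
Currency withdrawal £33 billion: notes leave the central bank → +£33B.
OMO purchase (from banks) £57 billion: no currency enters or leaves circulation → 0.
Currency deposit £55 billion: notes return to the central bank → −£55B.
Net: 0 + 33 + 0 − 55 = -£22 billion.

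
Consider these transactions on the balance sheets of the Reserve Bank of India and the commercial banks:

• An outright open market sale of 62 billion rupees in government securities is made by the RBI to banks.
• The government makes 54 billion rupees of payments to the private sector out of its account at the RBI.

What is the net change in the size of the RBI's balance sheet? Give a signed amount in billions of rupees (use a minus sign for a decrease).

-62 billion

OMO sale (to banks) 62 billion rupees: an RBI asset is shed → −62B.
Government spending 54 billion rupees: only the composition of liabilities changes → 0.
Net: −62 + 0 = -62 billion.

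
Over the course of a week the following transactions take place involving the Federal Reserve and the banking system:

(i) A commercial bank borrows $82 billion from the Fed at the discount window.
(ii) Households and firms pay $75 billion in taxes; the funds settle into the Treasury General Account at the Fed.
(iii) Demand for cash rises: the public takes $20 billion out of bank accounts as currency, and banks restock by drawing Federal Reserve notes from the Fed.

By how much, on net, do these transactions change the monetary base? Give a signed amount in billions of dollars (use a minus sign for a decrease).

Fed balance sheet:
  Assets:      Loans to banks +$82B
  Liabilities: Bank reserves −$13B, Currency in circulation +$20B, Government deposits +$75B
Commercial banking system:
  Assets:      Reserves at CB −$13B
  Liabilities: Checkable deposits −$95B, Borrowings from CB +$82B
Monetary base = currency + reserves: +$20B + (−$13B) = +$7 billion.

+$7 billion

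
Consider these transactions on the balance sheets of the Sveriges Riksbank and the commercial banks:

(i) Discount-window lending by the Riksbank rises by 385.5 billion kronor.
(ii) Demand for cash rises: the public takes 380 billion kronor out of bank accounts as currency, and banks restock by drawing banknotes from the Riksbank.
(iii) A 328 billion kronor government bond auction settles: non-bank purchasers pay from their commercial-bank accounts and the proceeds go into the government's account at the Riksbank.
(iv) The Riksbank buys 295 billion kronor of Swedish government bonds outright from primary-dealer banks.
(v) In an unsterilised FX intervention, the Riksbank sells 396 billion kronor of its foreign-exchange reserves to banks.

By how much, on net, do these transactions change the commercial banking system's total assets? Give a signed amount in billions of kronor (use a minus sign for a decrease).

-322.5 billion

Discount-window loan 385.5 billion kronor: bank balance sheets expand → +385.5B.
Currency withdrawal 380 billion kronor: bank balance sheets shrink → −380B.
Government account inflow 328 billion kronor: bank balance sheets shrink → −328B.
OMO purchase (from banks) 295 billion kronor: just an asset swap on bank balance sheets → 0.
FX sale 396 billion kronor: just an asset swap on bank balance sheets → 0.
Net: 385.5 − 380 − 328 + 0 + 0 = -322.5 billion.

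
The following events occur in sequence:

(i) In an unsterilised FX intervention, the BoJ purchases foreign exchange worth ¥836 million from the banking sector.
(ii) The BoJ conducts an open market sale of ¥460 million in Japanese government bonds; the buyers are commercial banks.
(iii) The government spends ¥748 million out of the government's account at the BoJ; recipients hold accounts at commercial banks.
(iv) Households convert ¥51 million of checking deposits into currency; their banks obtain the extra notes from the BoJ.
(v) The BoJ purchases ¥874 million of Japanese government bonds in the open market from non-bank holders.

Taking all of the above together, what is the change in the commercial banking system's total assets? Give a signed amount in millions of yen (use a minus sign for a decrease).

FX purchase ¥836 million: just an asset swap on bank balance sheets → 0.
OMO sale (to banks) ¥460 million: just an asset swap on bank balance sheets → 0.
Government spending ¥748 million: bank balance sheets expand → +¥748M.
Currency withdrawal ¥51 million: bank balance sheets shrink → −¥51M.
Asset purchase (from non-banks) ¥874 million: bank balance sheets expand → +¥874M.
Net: 0 + 0 + 748 − 51 + 874 = +¥1571 million.

+¥1571 million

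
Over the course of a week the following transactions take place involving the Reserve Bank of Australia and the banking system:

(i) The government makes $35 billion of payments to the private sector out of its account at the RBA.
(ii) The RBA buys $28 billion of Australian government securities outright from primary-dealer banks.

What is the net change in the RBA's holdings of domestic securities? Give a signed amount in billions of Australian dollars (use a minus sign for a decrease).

+$28 billion

Government spending $35 billion: the RBA's securities portfolio is untouched → 0.
OMO purchase (from banks) $28 billion: securities added to the RBA's portfolio → +$28B.
Net: 0 + 28 = +$28 billion.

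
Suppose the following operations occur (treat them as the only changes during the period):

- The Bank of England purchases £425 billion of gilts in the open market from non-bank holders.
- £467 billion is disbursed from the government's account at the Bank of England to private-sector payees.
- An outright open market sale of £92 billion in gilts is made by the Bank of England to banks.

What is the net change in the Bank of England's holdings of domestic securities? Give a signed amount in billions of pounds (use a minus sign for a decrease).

Asset purchase (from non-banks) £425 billion: securities added to the Bank of England's portfolio → +£425B.
Government spending £467 billion: the Bank of England's securities portfolio is untouched → 0.
OMO sale (to banks) £92 billion: securities removed from the Bank of England's portfolio → −£92B.
Net: 425 + 0 − 92 = +£333 billion.

+£333 billion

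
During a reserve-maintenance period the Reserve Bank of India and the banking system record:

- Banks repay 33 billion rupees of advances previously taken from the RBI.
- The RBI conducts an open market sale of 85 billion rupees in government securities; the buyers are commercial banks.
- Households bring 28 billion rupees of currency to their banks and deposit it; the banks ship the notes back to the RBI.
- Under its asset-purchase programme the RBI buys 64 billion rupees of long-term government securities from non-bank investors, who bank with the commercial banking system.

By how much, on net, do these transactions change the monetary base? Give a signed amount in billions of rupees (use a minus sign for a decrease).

Discount-window repayment 33 billion rupees: RBI balance sheet contracts → −33B.
OMO sale (to banks) 85 billion rupees: RBI balance sheet contracts → −85B.
Currency deposit 28 billion rupees: just a shift between currency and reserves — both are base money → 0.
Asset purchase (from non-banks) 64 billion rupees: RBI balance sheet expands → +64B.
Net: −33 − 85 + 0 + 64 = -54 billion.

-54 billion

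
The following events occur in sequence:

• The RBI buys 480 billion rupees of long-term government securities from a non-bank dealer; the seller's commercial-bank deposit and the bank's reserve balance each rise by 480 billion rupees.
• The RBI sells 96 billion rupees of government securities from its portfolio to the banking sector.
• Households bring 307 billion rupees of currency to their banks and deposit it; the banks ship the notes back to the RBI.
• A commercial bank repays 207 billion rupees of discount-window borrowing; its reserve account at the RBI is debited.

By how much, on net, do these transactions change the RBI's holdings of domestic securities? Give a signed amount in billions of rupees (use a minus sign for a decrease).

+384 billion

RBI balance sheet:
  Assets:      Securities +384B, Loans to banks −207B
  Liabilities: Bank reserves +484B, Currency in circulation −307B
So the change in the RBI's holdings of domestic securities is +384 billion.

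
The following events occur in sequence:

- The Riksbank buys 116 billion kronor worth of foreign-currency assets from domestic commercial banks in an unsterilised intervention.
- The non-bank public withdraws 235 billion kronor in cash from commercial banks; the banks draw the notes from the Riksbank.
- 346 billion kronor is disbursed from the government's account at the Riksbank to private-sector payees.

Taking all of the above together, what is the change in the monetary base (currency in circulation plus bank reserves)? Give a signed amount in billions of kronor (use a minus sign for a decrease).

FX purchase 116 billion kronor: Riksbank balance sheet expands → +116B.
Currency withdrawal 235 billion kronor: just a shift between currency and reserves — both are base money → 0.
Government spending 346 billion kronor: a non-base liability converts back to reserves → +346B.
Net: 116 + 0 + 346 = +462 billion.

+462 billion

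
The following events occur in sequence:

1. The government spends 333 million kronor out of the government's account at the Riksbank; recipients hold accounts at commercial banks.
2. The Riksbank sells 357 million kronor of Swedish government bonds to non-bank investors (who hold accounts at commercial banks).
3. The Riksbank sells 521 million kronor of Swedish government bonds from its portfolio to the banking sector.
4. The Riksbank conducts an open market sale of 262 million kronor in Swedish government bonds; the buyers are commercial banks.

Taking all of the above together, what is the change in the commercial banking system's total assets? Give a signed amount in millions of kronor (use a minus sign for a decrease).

-24 million

Riksbank balance sheet:
  Assets:      Securities −1140M
  Liabilities: Bank reserves −807M, Government deposits −333M
Commercial banking system:
  Assets:      Reserves at CB −807M, Securities +783M
  Liabilities: Checkable deposits −24M
Change in total bank assets = -24 million.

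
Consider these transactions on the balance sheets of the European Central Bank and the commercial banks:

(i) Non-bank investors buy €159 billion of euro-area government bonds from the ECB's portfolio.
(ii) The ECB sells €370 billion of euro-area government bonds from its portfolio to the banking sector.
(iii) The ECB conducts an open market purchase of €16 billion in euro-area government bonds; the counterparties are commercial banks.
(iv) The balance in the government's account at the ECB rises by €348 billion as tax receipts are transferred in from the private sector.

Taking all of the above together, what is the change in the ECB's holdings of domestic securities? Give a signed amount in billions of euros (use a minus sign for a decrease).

-€513 billion

ECB balance sheet:
  Assets:      Securities −€513B
  Liabilities: Bank reserves −€861B, Government deposits +€348B
So the change in the ECB's holdings of domestic securities is -€513 billion.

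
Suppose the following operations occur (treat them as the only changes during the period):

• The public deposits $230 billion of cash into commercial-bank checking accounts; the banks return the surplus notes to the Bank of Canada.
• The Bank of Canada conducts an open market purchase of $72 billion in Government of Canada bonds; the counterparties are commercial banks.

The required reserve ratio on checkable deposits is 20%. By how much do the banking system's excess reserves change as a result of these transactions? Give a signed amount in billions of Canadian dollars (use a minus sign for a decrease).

+$256 billion

Currency deposit $230 billion: reserves +$230B, deposits +$230B.
OMO purchase (from banks) $72 billion: reserves +$72B, deposits 0.
Totals: Δreserves = +$302B, Δdeposits = +$230B.
Δrequired reserves = 20% × +$230B = +$46B.
Δexcess reserves = Δreserves − Δrequired = +$302B − (+$46B) = +$256 billion.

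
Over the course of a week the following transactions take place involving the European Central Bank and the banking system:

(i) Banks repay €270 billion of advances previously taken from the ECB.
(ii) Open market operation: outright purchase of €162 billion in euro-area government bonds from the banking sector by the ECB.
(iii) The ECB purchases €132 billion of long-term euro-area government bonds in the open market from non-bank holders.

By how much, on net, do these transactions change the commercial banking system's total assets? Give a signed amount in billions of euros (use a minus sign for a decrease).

ECB balance sheet:
  Assets:      Securities +€294B, Loans to banks −€270B
  Liabilities: Bank reserves +€24B
Commercial banking system:
  Assets:      Reserves at CB +€24B, Securities −€162B
  Liabilities: Checkable deposits +€132B, Borrowings from CB −€270B
Change in total bank assets = -€138 billion.

-€138 billion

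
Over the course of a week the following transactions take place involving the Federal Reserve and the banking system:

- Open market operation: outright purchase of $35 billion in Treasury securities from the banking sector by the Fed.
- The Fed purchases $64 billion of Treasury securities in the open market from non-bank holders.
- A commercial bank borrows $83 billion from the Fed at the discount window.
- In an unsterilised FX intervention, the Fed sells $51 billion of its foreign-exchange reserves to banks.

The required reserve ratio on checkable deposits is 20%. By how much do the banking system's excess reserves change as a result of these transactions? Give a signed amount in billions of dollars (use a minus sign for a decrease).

OMO purchase (from banks) $35 billion: reserves +$35B, deposits 0.
Asset purchase (from non-banks) $64 billion: reserves +$64B, deposits +$64B.
Discount-window loan $83 billion: reserves +$83B, deposits 0.
FX sale $51 billion: reserves −$51B, deposits 0.
Totals: Δreserves = +$131B, Δdeposits = +$64B.
Δrequired reserves = 20% × +$64B = +$12.8B.
Δexcess reserves = Δreserves − Δrequired = +$131B − (+$12.8B) = +$118.2 billion.

+$118.2 billion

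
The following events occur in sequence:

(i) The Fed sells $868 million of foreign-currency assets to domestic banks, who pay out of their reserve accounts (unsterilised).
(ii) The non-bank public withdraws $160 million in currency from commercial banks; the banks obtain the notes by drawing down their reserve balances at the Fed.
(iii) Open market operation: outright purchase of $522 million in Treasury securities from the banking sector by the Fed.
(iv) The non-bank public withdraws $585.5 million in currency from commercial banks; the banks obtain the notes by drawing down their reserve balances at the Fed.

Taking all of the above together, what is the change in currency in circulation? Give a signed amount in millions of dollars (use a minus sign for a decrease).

FX sale $868 million: no currency enters or leaves circulation → 0.
Currency withdrawal $160 million: notes leave the central bank → +$160M.
OMO purchase (from banks) $522 million: no currency enters or leaves circulation → 0.
Currency withdrawal $585.5 million: notes leave the central bank → +$585.5M.
Net: 0 + 160 + 0 + 585.5 = +$745.5 million.

+$745.5 million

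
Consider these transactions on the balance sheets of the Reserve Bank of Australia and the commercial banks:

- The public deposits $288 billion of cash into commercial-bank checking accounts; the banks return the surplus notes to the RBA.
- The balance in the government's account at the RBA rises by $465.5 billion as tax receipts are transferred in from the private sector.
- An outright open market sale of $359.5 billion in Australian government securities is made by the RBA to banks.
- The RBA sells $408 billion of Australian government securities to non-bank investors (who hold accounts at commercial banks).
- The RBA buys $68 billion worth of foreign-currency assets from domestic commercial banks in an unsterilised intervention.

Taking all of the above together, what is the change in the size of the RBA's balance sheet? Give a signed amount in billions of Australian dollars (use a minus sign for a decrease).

RBA balance sheet:
  Assets:      Securities −$767.5B, Foreign assets +$68B
  Liabilities: Bank reserves −$877B, Currency in circulation −$288B, Government deposits +$465.5B
Commercial banking system:
  Assets:      Reserves at CB −$877B, Securities +$359.5B, Foreign assets −$68B
  Liabilities: Checkable deposits −$585.5B
Change in total RBA assets = -$699.5 billion.

-$699.5 billion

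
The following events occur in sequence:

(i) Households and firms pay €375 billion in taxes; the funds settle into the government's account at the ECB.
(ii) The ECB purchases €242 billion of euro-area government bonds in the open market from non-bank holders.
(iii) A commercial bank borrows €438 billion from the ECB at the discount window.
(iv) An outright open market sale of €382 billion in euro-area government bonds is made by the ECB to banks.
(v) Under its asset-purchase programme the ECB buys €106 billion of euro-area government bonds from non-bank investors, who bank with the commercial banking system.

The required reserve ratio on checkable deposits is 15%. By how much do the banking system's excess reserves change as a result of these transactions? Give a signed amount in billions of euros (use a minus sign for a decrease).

+€33.05 billion

Government account inflow €375 billion: reserves −€375B, deposits −€375B.
Asset purchase (from non-banks) €242 billion: reserves +€242B, deposits +€242B.
Discount-window loan €438 billion: reserves +€438B, deposits 0.
OMO sale (to banks) €382 billion: reserves −€382B, deposits 0.
Asset purchase (from non-banks) €106 billion: reserves +€106B, deposits +€106B.
Totals: Δreserves = +€29B, Δdeposits = −€27B.
Δrequired reserves = 15% × −€27B = −€4.05B.
Δexcess reserves = Δreserves − Δrequired = +€29B − (−€4.05B) = +€33.05 billion.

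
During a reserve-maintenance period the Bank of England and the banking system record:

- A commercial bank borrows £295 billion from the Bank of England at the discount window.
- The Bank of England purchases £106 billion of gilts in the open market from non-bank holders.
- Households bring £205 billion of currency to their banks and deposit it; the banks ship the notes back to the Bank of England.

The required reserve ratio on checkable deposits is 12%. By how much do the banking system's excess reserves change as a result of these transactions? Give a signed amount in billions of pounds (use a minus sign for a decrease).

Discount-window loan £295 billion: reserves +£295B, deposits 0.
Asset purchase (from non-banks) £106 billion: reserves +£106B, deposits +£106B.
Currency deposit £205 billion: reserves +£205B, deposits +£205B.
Totals: Δreserves = +£606B, Δdeposits = +£311B.
Δrequired reserves = 12% × +£311B = +£37.32B.
Δexcess reserves = Δreserves − Δrequired = +£606B − (+£37.32B) = +£568.68 billion.

+£568.68 billion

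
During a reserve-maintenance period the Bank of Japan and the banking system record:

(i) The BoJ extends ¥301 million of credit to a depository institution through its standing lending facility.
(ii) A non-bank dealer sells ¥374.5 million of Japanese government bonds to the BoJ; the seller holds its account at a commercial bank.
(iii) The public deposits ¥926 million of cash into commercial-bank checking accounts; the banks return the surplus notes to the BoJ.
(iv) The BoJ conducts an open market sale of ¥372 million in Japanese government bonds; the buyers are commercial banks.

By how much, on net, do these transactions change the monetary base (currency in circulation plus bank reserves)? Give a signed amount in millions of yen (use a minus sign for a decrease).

BoJ balance sheet:
  Assets:      Securities +¥2.5M, Loans to banks +¥301M
  Liabilities: Bank reserves +¥1229.5M, Currency in circulation −¥926M
Commercial banking system:
  Assets:      Reserves at CB +¥1229.5M, Securities +¥372M
  Liabilities: Checkable deposits +¥1300.5M, Borrowings from CB +¥301M
Monetary base = currency + reserves: −¥926M + (+¥1229.5M) = +¥303.5 million.

+¥303.5 million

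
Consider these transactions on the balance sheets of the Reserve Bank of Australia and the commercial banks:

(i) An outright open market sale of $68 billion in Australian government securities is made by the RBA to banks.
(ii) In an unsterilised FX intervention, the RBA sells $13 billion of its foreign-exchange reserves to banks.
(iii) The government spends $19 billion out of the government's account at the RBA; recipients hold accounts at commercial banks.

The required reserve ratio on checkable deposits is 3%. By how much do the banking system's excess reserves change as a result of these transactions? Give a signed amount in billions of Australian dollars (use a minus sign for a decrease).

-$62.57 billion

OMO sale (to banks) $68 billion: reserves −$68B, deposits 0.
FX sale $13 billion: reserves −$13B, deposits 0.
Government spending $19 billion: reserves +$19B, deposits +$19B.
Totals: Δreserves = −$62B, Δdeposits = +$19B.
Δrequired reserves = 3% × +$19B = +$0.57B.
Δexcess reserves = Δreserves − Δrequired = −$62B − (+$0.57B) = -$62.57 billion.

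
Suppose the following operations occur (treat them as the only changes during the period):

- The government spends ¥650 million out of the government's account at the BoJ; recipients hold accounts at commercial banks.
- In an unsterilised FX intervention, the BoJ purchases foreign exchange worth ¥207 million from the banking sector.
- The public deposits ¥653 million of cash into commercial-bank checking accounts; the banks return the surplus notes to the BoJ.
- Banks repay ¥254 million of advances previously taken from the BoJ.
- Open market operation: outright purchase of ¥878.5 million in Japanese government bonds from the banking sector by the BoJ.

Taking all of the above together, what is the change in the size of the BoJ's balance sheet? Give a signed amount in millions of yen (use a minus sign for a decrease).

+¥831.5 million

Government spending ¥650 million: only the composition of liabilities changes → 0.
FX purchase ¥207 million: a BoJ asset is acquired → +¥207M.
Currency deposit ¥653 million: only the composition of liabilities changes → 0.
Discount-window repayment ¥254 million: a BoJ asset is shed → −¥254M.
OMO purchase (from banks) ¥878.5 million: a BoJ asset is acquired → +¥878.5M.
Net: 0 + 207 + 0 − 254 + 878.5 = +¥831.5 million.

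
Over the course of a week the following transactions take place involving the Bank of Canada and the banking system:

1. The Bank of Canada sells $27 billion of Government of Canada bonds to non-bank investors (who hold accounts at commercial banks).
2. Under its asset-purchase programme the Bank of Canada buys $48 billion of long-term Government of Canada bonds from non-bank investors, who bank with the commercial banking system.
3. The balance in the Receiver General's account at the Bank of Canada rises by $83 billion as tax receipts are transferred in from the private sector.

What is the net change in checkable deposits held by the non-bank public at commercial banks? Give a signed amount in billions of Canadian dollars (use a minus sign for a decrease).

-$62 billion

Asset sale (to non-banks) $27 billion: non-bank counterparties' bank balances fall → −$27B.
Asset purchase (from non-banks) $48 billion: non-bank counterparties' bank balances rise → +$48B.
Government account inflow $83 billion: non-bank counterparties' bank balances fall → −$83B.
Net: −27 + 48 − 83 = -$62 billion.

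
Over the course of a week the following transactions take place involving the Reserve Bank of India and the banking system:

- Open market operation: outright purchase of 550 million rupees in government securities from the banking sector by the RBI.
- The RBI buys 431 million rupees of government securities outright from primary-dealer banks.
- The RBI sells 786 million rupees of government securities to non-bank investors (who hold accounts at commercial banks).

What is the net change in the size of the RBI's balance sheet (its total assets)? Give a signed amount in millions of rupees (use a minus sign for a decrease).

+195 million

OMO purchase (from banks) 550 million rupees: an RBI asset is acquired → +550M.
OMO purchase (from banks) 431 million rupees: an RBI asset is acquired → +431M.
Asset sale (to non-banks) 786 million rupees: an RBI asset is shed → −786M.
Net: 550 + 431 − 786 = +195 million.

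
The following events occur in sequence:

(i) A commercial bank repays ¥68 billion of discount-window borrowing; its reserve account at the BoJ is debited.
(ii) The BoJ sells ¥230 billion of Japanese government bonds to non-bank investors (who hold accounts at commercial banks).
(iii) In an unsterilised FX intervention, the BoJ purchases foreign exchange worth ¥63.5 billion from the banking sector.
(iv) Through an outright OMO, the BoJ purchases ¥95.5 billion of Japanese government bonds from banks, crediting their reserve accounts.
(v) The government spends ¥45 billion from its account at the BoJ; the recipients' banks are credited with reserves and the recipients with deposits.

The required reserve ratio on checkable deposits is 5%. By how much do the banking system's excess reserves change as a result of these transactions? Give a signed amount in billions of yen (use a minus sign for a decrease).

Discount-window repayment ¥68 billion: reserves −¥68B, deposits 0.
Asset sale (to non-banks) ¥230 billion: reserves −¥230B, deposits −¥230B.
FX purchase ¥63.5 billion: reserves +¥63.5B, deposits 0.
OMO purchase (from banks) ¥95.5 billion: reserves +¥95.5B, deposits 0.
Government spending ¥45 billion: reserves +¥45B, deposits +¥45B.
Totals: Δreserves = −¥94B, Δdeposits = −¥185B.
Δrequired reserves = 5% × −¥185B = −¥9.25B.
Δexcess reserves = Δreserves − Δrequired = −¥94B − (−¥9.25B) = -¥84.75 billion.

-¥84.75 billion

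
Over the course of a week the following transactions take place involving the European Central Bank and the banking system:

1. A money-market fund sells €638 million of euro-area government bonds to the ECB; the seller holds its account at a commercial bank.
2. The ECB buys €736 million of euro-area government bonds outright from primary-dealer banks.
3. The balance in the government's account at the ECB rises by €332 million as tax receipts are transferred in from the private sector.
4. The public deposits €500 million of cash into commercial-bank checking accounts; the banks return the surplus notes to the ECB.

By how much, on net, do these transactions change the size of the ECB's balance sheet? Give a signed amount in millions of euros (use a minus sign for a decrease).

ECB balance sheet:
  Assets:      Securities +€1374M
  Liabilities: Bank reserves +€1542M, Currency in circulation −€500M, Government deposits +€332M
Commercial banking system:
  Assets:      Reserves at CB +€1542M, Securities −€736M
  Liabilities: Checkable deposits +€806M
Change in total ECB assets = +€1374 million.

+€1374 million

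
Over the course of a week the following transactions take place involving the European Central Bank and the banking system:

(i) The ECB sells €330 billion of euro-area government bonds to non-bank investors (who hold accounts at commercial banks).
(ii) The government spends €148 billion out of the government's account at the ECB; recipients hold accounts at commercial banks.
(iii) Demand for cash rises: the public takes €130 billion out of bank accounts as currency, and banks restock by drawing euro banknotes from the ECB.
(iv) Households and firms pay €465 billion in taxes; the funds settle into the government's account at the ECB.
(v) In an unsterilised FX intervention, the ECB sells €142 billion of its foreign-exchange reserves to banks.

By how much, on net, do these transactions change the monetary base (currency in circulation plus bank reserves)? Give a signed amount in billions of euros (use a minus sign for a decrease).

Asset sale (to non-banks) €330 billion: ECB balance sheet contracts → −€330B.
Government spending €148 billion: a non-base liability converts back to reserves → +€148B.
Currency withdrawal €130 billion: just a shift between currency and reserves — both are base money → 0.
Government account inflow €465 billion: reserves shift to a non-base liability → −€465B.
FX sale €142 billion: ECB balance sheet contracts → −€142B.
Net: −330 + 148 + 0 − 465 − 142 = -€789 billion.

-€789 billion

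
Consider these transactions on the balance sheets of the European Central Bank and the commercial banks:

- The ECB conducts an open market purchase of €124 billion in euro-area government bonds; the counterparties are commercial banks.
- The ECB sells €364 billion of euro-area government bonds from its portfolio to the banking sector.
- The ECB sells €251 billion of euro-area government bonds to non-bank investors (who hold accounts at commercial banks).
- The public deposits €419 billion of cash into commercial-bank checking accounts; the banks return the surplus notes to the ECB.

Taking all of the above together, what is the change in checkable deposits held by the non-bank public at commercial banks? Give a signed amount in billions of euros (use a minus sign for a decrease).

+€168 billion

OMO purchase (from banks) €124 billion: the counterparty is a bank, so public deposits are unchanged → 0.
OMO sale (to banks) €364 billion: the counterparty is a bank, so public deposits are unchanged → 0.
Asset sale (to non-banks) €251 billion: non-bank counterparties' bank balances fall → −€251B.
Currency deposit €419 billion: non-bank counterparties' bank balances rise → +€419B.
Net: 0 + 0 − 251 + 419 = +€168 billion.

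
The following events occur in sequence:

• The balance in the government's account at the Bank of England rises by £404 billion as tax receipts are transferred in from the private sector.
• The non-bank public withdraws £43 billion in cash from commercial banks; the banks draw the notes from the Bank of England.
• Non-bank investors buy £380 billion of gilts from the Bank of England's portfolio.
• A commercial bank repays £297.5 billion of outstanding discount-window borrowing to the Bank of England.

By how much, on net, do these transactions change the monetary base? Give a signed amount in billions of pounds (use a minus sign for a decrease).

Bank of England balance sheet:
  Assets:      Securities −£380B, Loans to banks −£297.5B
  Liabilities: Bank reserves −£1124.5B, Currency in circulation +£43B, Government deposits +£404B
Monetary base = currency + reserves: +£43B + (−£1124.5B) = -£1081.5 billion.

-£1081.5 billion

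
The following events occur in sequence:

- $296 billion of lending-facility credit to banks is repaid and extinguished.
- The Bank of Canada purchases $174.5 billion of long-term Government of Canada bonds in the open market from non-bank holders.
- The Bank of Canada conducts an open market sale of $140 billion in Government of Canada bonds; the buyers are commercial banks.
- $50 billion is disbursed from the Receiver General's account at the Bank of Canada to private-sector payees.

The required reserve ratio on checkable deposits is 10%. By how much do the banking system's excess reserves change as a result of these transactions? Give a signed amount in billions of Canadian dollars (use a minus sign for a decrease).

Discount-window repayment $296 billion: reserves −$296B, deposits 0.
Asset purchase (from non-banks) $174.5 billion: reserves +$174.5B, deposits +$174.5B.
OMO sale (to banks) $140 billion: reserves −$140B, deposits 0.
Government spending $50 billion: reserves +$50B, deposits +$50B.
Totals: Δreserves = −$211.5B, Δdeposits = +$224.5B.
Δrequired reserves = 10% × +$224.5B = +$22.45B.
Δexcess reserves = Δreserves − Δrequired = −$211.5B − (+$22.45B) = -$233.95 billion.

-$233.95 billion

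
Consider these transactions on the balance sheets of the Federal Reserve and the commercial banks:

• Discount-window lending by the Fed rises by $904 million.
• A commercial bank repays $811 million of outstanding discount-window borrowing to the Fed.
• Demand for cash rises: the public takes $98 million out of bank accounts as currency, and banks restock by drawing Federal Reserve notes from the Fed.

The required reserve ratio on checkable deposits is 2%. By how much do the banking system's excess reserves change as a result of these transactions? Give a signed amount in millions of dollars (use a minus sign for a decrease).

Discount-window loan $904 million: reserves +$904M, deposits 0.
Discount-window repayment $811 million: reserves −$811M, deposits 0.
Currency withdrawal $98 million: reserves −$98M, deposits −$98M.
Totals: Δreserves = −$5M, Δdeposits = −$98M.
Δrequired reserves = 2% × −$98M = −$1.96M.
Δexcess reserves = Δreserves − Δrequired = −$5M − (−$1.96M) = -$3.04 million.

-$3.04 million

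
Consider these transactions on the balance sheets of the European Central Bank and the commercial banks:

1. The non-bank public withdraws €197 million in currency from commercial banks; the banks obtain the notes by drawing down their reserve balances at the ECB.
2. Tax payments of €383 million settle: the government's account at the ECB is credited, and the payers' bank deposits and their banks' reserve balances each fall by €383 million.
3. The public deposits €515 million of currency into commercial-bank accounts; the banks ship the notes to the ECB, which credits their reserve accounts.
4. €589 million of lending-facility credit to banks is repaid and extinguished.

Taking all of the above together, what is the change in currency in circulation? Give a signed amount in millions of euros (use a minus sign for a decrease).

ECB balance sheet:
  Assets:      Loans to banks −€589M
  Liabilities: Bank reserves −€654M, Currency in circulation −€318M, Government deposits +€383M
Commercial banking system:
  Assets:      Reserves at CB −€654M
  Liabilities: Checkable deposits −€65M, Borrowings from CB −€589M
So the change in currency in circulation is -€318 million.

-€318 million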